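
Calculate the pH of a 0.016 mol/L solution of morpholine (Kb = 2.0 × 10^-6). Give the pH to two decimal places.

pH = 10.25

C4H8ONH + H2O ⇌ C4H8ONH2+ + OH-
Kb = x²/(0.016 − x) = 2.0 × 10^-6
Assume x ≪ 0.016: x ≈ √(2.0 × 10^-6 × 0.016) = 1.79 × 10^-4 M
(x/C₀ = 1.1% < 5%, so the approximation holds.)
pOH = 3.75, so pH = 14.00 − pOH = 10.25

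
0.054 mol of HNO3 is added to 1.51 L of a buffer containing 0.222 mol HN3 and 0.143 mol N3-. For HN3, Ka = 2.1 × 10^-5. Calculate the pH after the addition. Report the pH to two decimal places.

pH = 4.19

After neutralization: n(HN3) = 0.276 mol, n(N3-) = 0.089 mol.
pKa = −log(2.1 × 10^-5) = 4.678
pH = pKa + log(n_N3-/n_HN3) = 4.678 + log(0.089/0.276) = 4.678 + (-0.492)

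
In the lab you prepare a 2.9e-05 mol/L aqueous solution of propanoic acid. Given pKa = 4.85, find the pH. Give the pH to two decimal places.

CH3CH2COOH ⇌ CH3CH2COO- + H+
Ka = 10^(−4.85) = 1.41 × 10^-5
Ka = x²/(2.9e-05 − x) = 1.41 × 10^-5
x is not negligible relative to C₀; solve x² + 1.41e-05·x − 4.09e-10 = 0.
x = (−Ka + √(Ka² + 4·Ka·C₀))/2 = 1.44 × 10^-5 M
pH = −log(1.44 × 10^-5) = 4.84

pH = 4.84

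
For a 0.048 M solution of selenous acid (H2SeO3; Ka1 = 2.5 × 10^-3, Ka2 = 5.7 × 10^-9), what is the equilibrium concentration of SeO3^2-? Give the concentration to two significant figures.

First ionization gives [H+] ≈ [HSeO3-] = 9.78 × 10^-3 M.
Second step: Ka2 = [H+][SeO3^2-]/[HSeO3-] ≈ [SeO3^2-] (since [H+] ≈ [HSeO3-]).
So [SeO3^2-] ≈ Ka2.

5.7 × 10^-9 M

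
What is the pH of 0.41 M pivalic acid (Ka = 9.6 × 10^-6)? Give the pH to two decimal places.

(CH3)3CCOOH ⇌ (CH3)3CCOO- + H+
From the ICE table, Ka = [H+]²/(0.41 − [H+]) = 9.6 × 10^-6.
Assume [H+] ≪ 0.41: [H+] ≈ √(9.6 × 10^-6 × 0.41) = 1.98 × 10^-3 M
([H+]/C₀ = 0.48% < 5%, so the approximation holds.)
pH = −log(1.98 × 10^-3) = 2.70

pH = 2.70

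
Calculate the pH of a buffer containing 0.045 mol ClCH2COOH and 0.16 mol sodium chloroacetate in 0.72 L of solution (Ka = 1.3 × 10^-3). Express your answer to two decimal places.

pKa = −log(1.3 × 10^-3) = 2.886
Henderson–Hasselbalch: pH = pKa + log([ClCH2COO-]/[ClCH2COOH]) = 2.886 + log(0.16/0.045)
pH = 2.886 + (+0.551) = 3.44

pH = 3.44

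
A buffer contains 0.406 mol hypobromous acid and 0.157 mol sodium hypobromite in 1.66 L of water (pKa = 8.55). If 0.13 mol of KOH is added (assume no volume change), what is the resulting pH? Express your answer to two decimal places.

pH = 8.57

OH- converts HOBr to OBr-: HOBr → 0.276 mol, OBr- → 0.287 mol.
pH = pKa + log([A⁻]/[HA]) = 8.55 + log(0.287/0.276) = 8.55 +0.017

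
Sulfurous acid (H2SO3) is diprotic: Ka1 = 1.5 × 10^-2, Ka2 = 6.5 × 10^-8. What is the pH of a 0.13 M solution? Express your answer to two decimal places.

pH = 1.43

Ka1 ≫ Ka2, so treat the first dissociation as the only significant source of H+.
Ka1 = x²/(0.13 − x) = 1.5 × 10^-2
Solving the quadratic: x = (−Ka1 + √(Ka1² + 4·Ka1·C₀))/2 = 3.73 × 10^-2 M
pH = −log(3.73 × 10^-2) = 1.43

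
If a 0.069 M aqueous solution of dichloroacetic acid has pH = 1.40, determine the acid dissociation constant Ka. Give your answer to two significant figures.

[H+] = 10^(-1.40) = 3.98 × 10^-2 M
At equilibrium [HA] = 0.069 − 3.98 × 10^-2 = 2.92 × 10^-2 M
Ka = [H+][A-]/[HA] = (3.98 × 10^-2)² / 2.92 × 10^-2 = 5.4 × 10^-2

Ka = 5.4 × 10^-2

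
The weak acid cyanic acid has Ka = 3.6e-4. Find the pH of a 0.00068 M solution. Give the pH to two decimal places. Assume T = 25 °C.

HOCN ⇌ OCN- + H+
Ka = x²/(0.00068 − x) = 3.6 × 10^-4
x is not negligible relative to C₀; solve x² + 0.00036·x − 2.45e-07 = 0.
x = [−0.00036 + √(0.00036² + 9.79e-07)]/2 = 3.46 × 10^-4 M
pH = −log(3.46 × 10^-4) = 3.46

pH = 3.46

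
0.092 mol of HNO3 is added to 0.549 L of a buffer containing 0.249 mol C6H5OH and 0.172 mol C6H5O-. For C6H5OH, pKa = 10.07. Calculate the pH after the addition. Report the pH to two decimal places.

Added H+ converts C6H5O- to C6H5OH: C6H5OH → 0.341 mol, C6H5O- → 0.08 mol.
pH = pKa + log([A⁻]/[HA]) = 10.07 + log(0.08/0.341) = 10.07 -0.630

pH = 9.44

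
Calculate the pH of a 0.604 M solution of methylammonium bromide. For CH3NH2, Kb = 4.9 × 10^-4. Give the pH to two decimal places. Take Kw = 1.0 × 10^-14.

CH3NH3+ is the conjugate acid of the weak base CH3NH2.
Ka = Kw/Kb = 1.0×10^-14 / 4.9 × 10^-4 = 2.04 × 10^-11
From the ICE table, Ka = x²/(0.604 − x) = 2.04 × 10^-11.
Since Ka ≪ C₀, x ≈ √(Ka·C₀) = 3.51 × 10^-6 M.
pH = −log(3.51 × 10^-6) = 5.45

pH = 5.45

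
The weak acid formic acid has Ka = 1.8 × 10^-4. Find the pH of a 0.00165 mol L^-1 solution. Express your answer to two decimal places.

HCOOH ⇌ HCOO- + H+
From the ICE table, Ka = x²/(0.00165 − x) = 1.8 × 10^-4.
The 5% rule fails; solving x² + Ka·x − Ka·C₀ = 0 exactly:
x = [−0.00018 + √(0.00018² + 1.19e-06)]/2 = 4.62 × 10^-4 M
pH = −log[H+] = −log(4.62 × 10^-4) = 3.34

pH = 3.34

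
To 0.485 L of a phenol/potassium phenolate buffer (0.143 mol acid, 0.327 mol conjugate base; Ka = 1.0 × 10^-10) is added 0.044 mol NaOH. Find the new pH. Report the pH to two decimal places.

After neutralization: n(C6H5OH) = 0.099 mol, n(C6H5O-) = 0.371 mol.
pKa = −log(1.0 × 10^-10) = 10.000
pH = pKa + log(n_C6H5O-/n_C6H5OH) = 10.000 + log(0.371/0.099) = 10.000 + (+0.574)

pH = 10.57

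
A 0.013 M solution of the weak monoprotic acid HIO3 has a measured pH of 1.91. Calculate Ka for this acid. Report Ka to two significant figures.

[H+] = 10^(-1.91) = 1.23 × 10^-2 M
At equilibrium [HA] = 0.013 − 1.23 × 10^-2 = 7.00 × 10^-4 M
Ka = [H+][A-]/[HA] = (1.23 × 10^-2)² / 7.00 × 10^-4 = 2.2 × 10^-1

Ka = 2.2 × 10^-1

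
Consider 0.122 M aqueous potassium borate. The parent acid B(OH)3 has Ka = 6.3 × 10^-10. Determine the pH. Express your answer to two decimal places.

B(OH)4- is the conjugate base of the weak acid B(OH)3.
Kb = Kw/Ka = 1.0×10^-14 / 6.3 × 10^-10 = 1.59 × 10^-5
From the ICE table, Kb = [OH-]²/(0.122 − [OH-]) = 1.59 × 10^-5.
Since Kb ≪ C₀, [OH-] ≈ √(Kb·C₀) = 1.39 × 10^-3 M.
([OH-]/C₀ = 1.1% < 5%, so the approximation holds.)
pOH = −log(1.39 × 10^-3) = 2.86; pH = 14.00 − 2.86 = 11.14

pH = 11.14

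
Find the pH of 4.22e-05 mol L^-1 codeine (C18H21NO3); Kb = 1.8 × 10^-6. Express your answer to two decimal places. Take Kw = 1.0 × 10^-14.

C18H21NO3 + H2O ⇌ C18H22NO3+ + OH-
Let x = [OH-] at equilibrium. Kb = x²/(4.22e-05 − x).
Here C₀/Kb ≈ 23.4, so the small-x approximation fails. Use the quadratic:
x = (−Kb + √(Kb² + 4·Kb·C₀))/2 = 7.86 × 10^-6 M
pOH = 5.10, so pH = 14.00 − pOH = 8.90

pH = 8.90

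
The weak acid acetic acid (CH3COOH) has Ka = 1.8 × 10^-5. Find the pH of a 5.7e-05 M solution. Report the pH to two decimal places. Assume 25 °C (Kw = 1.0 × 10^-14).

CH3COOH ⇌ CH3COO- + H+
Ka = x²/(5.7e-05 − x) = 1.8 × 10^-5
x is not negligible relative to C₀; solve x² + 1.8e-05·x − 1.03e-09 = 0.
x = [−1.8e-05 + √(1.8e-05² + 4.1e-09)]/2 = 2.43 × 10^-5 M
pH = −log(2.43 × 10^-5) = 4.61

pH = 4.61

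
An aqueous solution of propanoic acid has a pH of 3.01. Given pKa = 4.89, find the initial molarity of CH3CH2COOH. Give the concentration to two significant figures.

[H+] = 10^(-3.01) = 9.77 × 10^-4 M = x
Ka = 10^(−4.89) = 1.29 × 10^-5
Ka = x²/(C₀ − x) ⇒ C₀ = x + x²/Ka
C₀ = 9.77 × 10^-4 + (9.77 × 10^-4)²/(1.29 × 10^-5) = 7.50 × 10^-2 M

C₀ = 7.5 × 10^-2 M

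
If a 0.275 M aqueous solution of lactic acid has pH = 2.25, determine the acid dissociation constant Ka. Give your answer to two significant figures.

[H+] = 10^(-2.25) = 5.62 × 10^-3 M
At equilibrium [HA] = 0.275 − 5.62 × 10^-3 = 2.69 × 10^-1 M
Ka = [H+][A-]/[HA] = (5.62 × 10^-3)² / 2.69 × 10^-1 = 1.2 × 10^-4

Ka = 1.2 × 10^-4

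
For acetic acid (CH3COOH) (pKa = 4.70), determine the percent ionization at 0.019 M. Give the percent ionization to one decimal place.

CH3COOH ⇌ CH3COO- + H+; let x = [H+] at equilibrium.
Ka = 10^(−4.70) = 2.00 × 10^-5
x ≈ √(Ka·C₀) = √(2.00 × 10^-5 × 0.019) = 6.16 × 10^-4 M
Fraction ionized = 6.16 × 10^-4 / 0.019 = 0.0324 → 3.2%

3.2%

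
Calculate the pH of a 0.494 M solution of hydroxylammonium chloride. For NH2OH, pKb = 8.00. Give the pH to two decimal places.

pH = 3.15

NH3OH+ is the conjugate acid of the weak base NH2OH.
Kb = 10^(−8.00) = 1.00 × 10^-8
Ka = Kw/Kb = 1.0×10^-14 / 1.00 × 10^-8 = 1.00 × 10^-6
From the ICE table, Ka = [H+]²/(0.494 − [H+]) = 1.00 × 10^-6.
Neglecting [H+] in the denominator: [H+] = √(1.00 × 10^-6 × 0.494) = 7.03 × 10^-4 M
pH = −log(7.03 × 10^-4) = 3.15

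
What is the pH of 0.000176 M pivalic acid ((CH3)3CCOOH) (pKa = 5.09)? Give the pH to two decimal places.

(CH3)3CCOOH ⇌ (CH3)3CCOO- + H+
Ka = 10^(−5.09) = 8.13 × 10^-6
Ka = x²/(0.000176 − x) = 8.13 × 10^-6
Here C₀/Ka ≈ 21.6, so the small-x approximation fails. Use the quadratic:
x = (−Ka + √(Ka² + 4·Ka·C₀))/2 = 3.40 × 10^-5 M
pH = −log[H+] = −log(3.40 × 10^-5) = 4.47

pH = 4.47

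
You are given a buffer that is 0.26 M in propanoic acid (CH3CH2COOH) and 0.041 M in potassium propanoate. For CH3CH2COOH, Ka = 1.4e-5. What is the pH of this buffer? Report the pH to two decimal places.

pKa = −log(1.4 × 10^-5) = 4.854
Using pH = pKa + log([base]/[acid]) with [base]/[acid] = 0.041/0.26:
pH = 4.854 + (-0.802) = 4.05

pH = 4.05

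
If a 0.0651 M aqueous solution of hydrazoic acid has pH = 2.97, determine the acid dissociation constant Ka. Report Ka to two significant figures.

[H+] = 10^(-2.97) = 1.07 × 10^-3 M
At equilibrium [HA] = 0.0651 − 1.07 × 10^-3 = 6.40 × 10^-2 M
Ka = [H+][A-]/[HA] = (1.07 × 10^-3)² / 6.40 × 10^-2 = 1.8 × 10^-5

Ka = 1.8 × 10^-5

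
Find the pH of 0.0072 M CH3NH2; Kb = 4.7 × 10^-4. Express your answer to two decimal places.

pH = 11.21

CH3NH2 + H2O ⇌ CH3NH3+ + OH-
Kb = x²/(0.0072 − x) = 4.7 × 10^-4
The 5% rule fails; solving x² + Kb·x − Kb·C₀ = 0 exactly:
x = [−0.00047 + √(0.00047² + 1.35e-05)]/2 = 1.62 × 10^-3 M
pOH = 2.79, so pH = 14.00 − pOH = 11.21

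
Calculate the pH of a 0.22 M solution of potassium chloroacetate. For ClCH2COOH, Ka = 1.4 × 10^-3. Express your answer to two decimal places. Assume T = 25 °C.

pH = 8.10

ClCH2COO- is the conjugate base of the weak acid ClCH2COOH.
Kb = Kw/Ka = 1.0×10^-14 / 1.4 × 10^-3 = 7.14 × 10^-12
From the ICE table, Kb = [OH-]²/(0.22 − [OH-]) = 7.14 × 10^-12.
Since Kb ≪ C₀, [OH-] ≈ √(Kb·C₀) = 1.25 × 10^-6 M.
Check: 0.00057% ionized — well under 5%, approximation valid.
pOH = −log(1.25 × 10^-6) = 5.90; pH = 14.00 − 5.90 = 8.10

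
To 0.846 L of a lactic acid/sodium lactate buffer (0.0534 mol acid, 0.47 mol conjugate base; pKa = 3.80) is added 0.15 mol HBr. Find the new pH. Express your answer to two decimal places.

pH = 4.00

After neutralization: n(CH3CH(OH)COOH) = 0.203 mol, n(CH3CH(OH)COO-) = 0.32 mol.
pH = pKa + log(n_CH3CH(OH)COO-/n_CH3CH(OH)COOH) = 3.80 + log(0.32/0.203) = 3.80 + (+0.198)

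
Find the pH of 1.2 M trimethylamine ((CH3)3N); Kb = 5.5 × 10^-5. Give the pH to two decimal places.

(CH3)3N + H2O ⇌ (CH3)3NH+ + OH-
Kb = [OH-]²/(1.2 − [OH-]) = 5.5 × 10^-5
Assume [OH-] ≪ 1.2: [OH-] ≈ √(5.5 × 10^-5 × 1.2) = 8.12 × 10^-3 M
Check: 0.68% ionized — well under 5%, approximation valid.
pOH = 2.09, so pH = 14.00 − pOH = 11.91

pH = 11.91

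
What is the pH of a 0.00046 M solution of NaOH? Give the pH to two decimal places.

pH = 10.66

NaOH is a strong base; [OH-] = 0.00046 M.
pOH = -log(0.00046) = 3.34
pH = 14.00 - 3.34 = 10.66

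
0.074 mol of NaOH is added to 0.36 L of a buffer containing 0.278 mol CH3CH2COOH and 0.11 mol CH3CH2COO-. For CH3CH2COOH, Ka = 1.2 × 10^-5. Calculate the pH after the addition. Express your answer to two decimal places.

pH = 4.88

OH- converts CH3CH2COOH to CH3CH2COO-: CH3CH2COOH → 0.204 mol, CH3CH2COO- → 0.184 mol.
pKa = −log(1.2 × 10^-5) = 4.921
pH = pKa + log([A⁻]/[HA]) = 4.921 + log(0.184/0.204) = 4.921 -0.045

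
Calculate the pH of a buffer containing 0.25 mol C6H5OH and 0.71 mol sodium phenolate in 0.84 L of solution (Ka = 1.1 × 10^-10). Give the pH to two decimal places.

pH = 10.41

pKa = −log(1.1 × 10^-10) = 9.959
pH = pKa + log([A⁻]/[HA]) = 9.959 + log(0.71/0.25)
pH = 9.959 + (+0.453) = 10.41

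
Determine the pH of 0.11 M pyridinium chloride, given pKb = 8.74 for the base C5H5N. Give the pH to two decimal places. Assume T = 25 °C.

pH = 3.11

C5H5NH+ is the conjugate acid of the weak base C5H5N.
Kb = 10^(−8.74) = 1.82 × 10^-9
Ka = Kw/Kb = 1.0×10^-14 / 1.82 × 10^-9 = 5.49 × 10^-6
From the ICE table, Ka = [H+]²/(0.11 − [H+]) = 5.49 × 10^-6.
Since Ka ≪ C₀, [H+] ≈ √(Ka·C₀) = 7.77 × 10^-4 M.
pH = −log(7.77 × 10^-4) = 3.11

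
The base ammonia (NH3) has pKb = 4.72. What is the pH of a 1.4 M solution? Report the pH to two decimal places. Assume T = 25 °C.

NH3 + H2O ⇌ NH4+ + OH-
Kb = 10^(−4.72) = 1.91 × 10^-5
Kb = x²/(1.4 − x) = 1.91 × 10^-5
Since Kb ≪ C₀, x ≈ √(Kb·C₀) = 5.17 × 10^-3 M.
pOH = −log(5.17 × 10^-3) = 2.29; pH = 14.00 − 2.29 = 11.71

pH = 11.71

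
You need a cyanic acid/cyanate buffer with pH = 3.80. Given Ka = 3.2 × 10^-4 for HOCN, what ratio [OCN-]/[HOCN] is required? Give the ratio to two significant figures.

ratio = 2.0

pKa = -log(3.2 × 10^-4) = 3.495
pH = pKa + log(r) ⇒ log(r) = 3.80 − 3.495 = +0.305
r = [OCN-]/[HOCN] = 10^(+0.305) = 2.02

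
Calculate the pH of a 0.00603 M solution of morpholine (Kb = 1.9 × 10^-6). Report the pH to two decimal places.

C4H8ONH + H2O ⇌ C4H8ONH2+ + OH-
Kb = [OH-]²/(0.00603 − [OH-]) = 1.9 × 10^-6
Since Kb ≪ C₀, [OH-] ≈ √(Kb·C₀) = 1.07 × 10^-4 M.
pOH = 3.97, so pH = 14.00 − pOH = 10.03

pH = 10.03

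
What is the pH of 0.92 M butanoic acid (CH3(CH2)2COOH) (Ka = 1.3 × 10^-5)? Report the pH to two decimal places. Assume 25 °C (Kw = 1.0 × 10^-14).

CH3(CH2)2COOH ⇌ CH3(CH2)2COO- + H+
Ka = [H+]²/(0.92 − [H+]) = 1.3 × 10^-5
Assume [H+] ≪ 0.92: [H+] ≈ √(1.3 × 10^-5 × 0.92) = 3.46 × 10^-3 M
pH = −log[H+] = −log(3.46 × 10^-3) = 2.46

pH = 2.46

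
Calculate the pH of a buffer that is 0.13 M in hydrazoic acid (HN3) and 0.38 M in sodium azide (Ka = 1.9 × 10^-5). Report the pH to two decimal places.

pKa = −log(1.9 × 10^-5) = 4.721
pH = pKa + log([A⁻]/[HA]) = 4.721 + log(0.38/0.13)
pH = 4.721 + (+0.466) = 5.19

pH = 5.19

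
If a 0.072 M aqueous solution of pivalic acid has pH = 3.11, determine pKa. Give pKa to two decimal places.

[H+] = 10^(-3.11) = 7.76 × 10^-4 M
At equilibrium [HA] = 0.072 − 7.76 × 10^-4 = 7.12 × 10^-2 M
Ka = [H+][A-]/[HA] = (7.76 × 10^-4)² / 7.12 × 10^-2 = 8.46 × 10^-6
pKa = -log(8.46 × 10^-6) = 5.07

pKa = 5.07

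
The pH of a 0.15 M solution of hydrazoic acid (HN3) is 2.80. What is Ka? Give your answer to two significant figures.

[H+] = 10^(-2.80) = 1.58 × 10^-3 M
At equilibrium [HA] = 0.15 − 1.58 × 10^-3 = 1.48 × 10^-1 M
Ka = [H+][A-]/[HA] = (1.58 × 10^-3)² / 1.48 × 10^-1 = 1.7 × 10^-5

Ka = 1.7 × 10^-5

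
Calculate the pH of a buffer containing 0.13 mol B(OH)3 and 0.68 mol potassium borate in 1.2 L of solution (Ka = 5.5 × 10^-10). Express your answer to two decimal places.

pH = 9.98

pKa = −log(5.5 × 10^-10) = 9.260
Using pH = pKa + log([base]/[acid]) with [base]/[acid] = 0.68/0.13:
pH = 9.260 + (+0.719) = 9.98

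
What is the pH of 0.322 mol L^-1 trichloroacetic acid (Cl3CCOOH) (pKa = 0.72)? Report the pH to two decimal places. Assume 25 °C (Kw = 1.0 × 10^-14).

pH = 0.77

Cl3CCOOH ⇌ Cl3CCOO- + H+
Ka = 10^(−0.72) = 1.91 × 10^-1
From the ICE table, Ka = [H+]²/(0.322 − [H+]) = 1.91 × 10^-1.
The 5% rule fails; solving [H+]² + Ka·[H+] − Ka·C₀ = 0 exactly:
[H+] = [−0.191 + √(0.191² + 0.246)]/2 = 1.70 × 10^-1 M
pH = −log(1.70 × 10^-1) = 0.77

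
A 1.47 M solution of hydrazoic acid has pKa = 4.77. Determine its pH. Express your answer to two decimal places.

pH = 2.30

HN3 ⇌ N3- + H+
Ka = 10^(−4.77) = 1.70 × 10^-5
From the ICE table, Ka = x²/(1.47 − x) = 1.70 × 10^-5.
Assume x ≪ 1.47: x ≈ √(1.70 × 10^-5 × 1.47) = 5.00 × 10^-3 M
(x/C₀ = 0.34% < 5%, so the approximation holds.)
pH = −log[H+] = −log(5.00 × 10^-3) = 2.30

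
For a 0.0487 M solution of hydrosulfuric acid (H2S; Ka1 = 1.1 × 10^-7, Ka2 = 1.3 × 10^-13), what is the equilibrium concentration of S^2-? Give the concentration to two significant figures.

1.3 × 10^-13 M

First ionization gives [H+] ≈ [HS-] = 7.32 × 10^-5 M.
Second step: Ka2 = [H+][S^2-]/[HS-] ≈ [S^2-] (since [H+] ≈ [HS-]).
So [S^2-] ≈ Ka2.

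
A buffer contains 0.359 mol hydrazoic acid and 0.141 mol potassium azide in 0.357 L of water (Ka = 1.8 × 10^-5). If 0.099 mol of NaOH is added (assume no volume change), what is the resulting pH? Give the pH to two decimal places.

OH- converts HN3 to N3-: HN3 → 0.26 mol, N3- → 0.24 mol.
pKa = −log(1.8 × 10^-5) = 4.745
Henderson–Hasselbalch with mole ratio 0.24/0.26: pH = 4.745 + (-0.035)

pH = 4.71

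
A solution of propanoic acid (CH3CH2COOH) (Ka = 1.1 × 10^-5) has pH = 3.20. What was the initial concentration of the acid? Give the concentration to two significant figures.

[H+] = 10^(-3.20) = 6.31 × 10^-4 M = x
Ka = x²/(C₀ − x) ⇒ C₀ = x + x²/Ka
C₀ = 6.31 × 10^-4 + (6.31 × 10^-4)²/(1.1 × 10^-5) = 3.68 × 10^-2 M

C₀ = 3.7 × 10^-2 M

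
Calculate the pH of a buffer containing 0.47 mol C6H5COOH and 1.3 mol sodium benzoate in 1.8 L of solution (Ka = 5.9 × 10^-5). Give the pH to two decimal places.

pKa = −log(5.9 × 10^-5) = 4.229
pH = pKa + log([A⁻]/[HA]) = 4.229 + log(1.3/0.47)
pH = 4.229 + (+0.442) = 4.67

pH = 4.67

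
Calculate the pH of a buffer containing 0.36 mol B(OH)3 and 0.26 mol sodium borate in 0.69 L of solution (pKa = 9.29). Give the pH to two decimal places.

Henderson–Hasselbalch: pH = pKa + log([B(OH)4-]/[B(OH)3]) = 9.29 + log(0.26/0.36)
pH = 9.29 + (-0.141) = 9.15

pH = 9.15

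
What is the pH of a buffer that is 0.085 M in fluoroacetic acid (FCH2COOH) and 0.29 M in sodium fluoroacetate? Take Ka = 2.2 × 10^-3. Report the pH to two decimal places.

pH = 3.19

pKa = −log(2.2 × 10^-3) = 2.658
Henderson–Hasselbalch: pH = pKa + log([FCH2COO-]/[FCH2COOH]) = 2.658 + log(0.29/0.085)
pH = 2.658 + (+0.533) = 3.19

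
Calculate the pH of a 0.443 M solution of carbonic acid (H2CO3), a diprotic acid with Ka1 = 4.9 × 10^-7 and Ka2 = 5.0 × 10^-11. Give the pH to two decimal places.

pH = 3.33

Since Ka1 ≫ Ka2, the first ionization dominates [H+].
Ka1 = x²/(0.443 − x) = 4.9 × 10^-7
x ≈ √(4.9 × 10^-7 × 0.443) = 4.66 × 10^-4 M
pH = −log(4.66 × 10^-4) = 3.33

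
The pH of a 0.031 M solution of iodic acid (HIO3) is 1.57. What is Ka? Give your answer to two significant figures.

[H+] = 10^(-1.57) = 2.69 × 10^-2 M
At equilibrium [HA] = 0.031 − 2.69 × 10^-2 = 4.10 × 10^-3 M
Ka = [H+][A-]/[HA] = (2.69 × 10^-2)² / 4.10 × 10^-3 = 1.8 × 10^-1

Ka = 1.8 × 10^-1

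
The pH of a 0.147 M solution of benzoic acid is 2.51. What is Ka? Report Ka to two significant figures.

[H+] = 10^(-2.51) = 3.09 × 10^-3 M
At equilibrium [HA] = 0.147 − 3.09 × 10^-3 = 1.44 × 10^-1 M
Ka = [H+][A-]/[HA] = (3.09 × 10^-3)² / 1.44 × 10^-1 = 6.6 × 10^-5

Ka = 6.6 × 10^-5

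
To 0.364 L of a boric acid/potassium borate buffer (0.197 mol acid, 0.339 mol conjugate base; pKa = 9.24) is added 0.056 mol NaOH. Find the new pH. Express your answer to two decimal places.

After neutralization: n(B(OH)3) = 0.141 mol, n(B(OH)4-) = 0.395 mol.
pH = pKa + log(n_B(OH)4-/n_B(OH)3) = 9.24 + log(0.395/0.141) = 9.24 + (+0.447)

pH = 9.69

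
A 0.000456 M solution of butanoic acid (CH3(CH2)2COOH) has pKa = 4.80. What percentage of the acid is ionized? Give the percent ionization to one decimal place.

17.0%

CH3(CH2)2COOH ⇌ CH3(CH2)2COO- + H+; let x = [H+] at equilibrium.
Ka = 10^(−4.80) = 1.58 × 10^-5
Ka = x²/(C₀ − x); solving the quadratic gives x = 7.73 × 10^-5 M.
Fraction ionized = 7.73 × 10^-5 / 0.000456 = 0.1695 → 17.0%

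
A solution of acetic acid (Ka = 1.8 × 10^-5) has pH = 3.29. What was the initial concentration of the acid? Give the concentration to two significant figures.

[H+] = 10^(-3.29) = 5.13 × 10^-4 M = x
Ka = x²/(C₀ − x) ⇒ C₀ = x + x²/Ka
C₀ = 5.13 × 10^-4 + (5.13 × 10^-4)²/(1.8 × 10^-5) = 1.51 × 10^-2 M

C₀ = 1.5 × 10^-2 M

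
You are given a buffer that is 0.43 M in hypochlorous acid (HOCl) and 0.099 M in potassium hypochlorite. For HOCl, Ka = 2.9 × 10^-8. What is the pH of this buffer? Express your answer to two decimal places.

pH = 6.90

pKa = −log(2.9 × 10^-8) = 7.538
Henderson–Hasselbalch: pH = pKa + log([OCl-]/[HOCl]) = 7.538 + log(0.099/0.43)
pH = 7.538 + (-0.638) = 6.90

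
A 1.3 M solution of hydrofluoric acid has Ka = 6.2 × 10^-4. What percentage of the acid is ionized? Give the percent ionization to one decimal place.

HF ⇌ F- + H+; let x = [H+] at equilibrium.
x ≈ √(Ka·C₀) = √(6.2 × 10^-4 × 1.3) = 2.84 × 10^-2 M
Fraction ionized = 2.84 × 10^-2 / 1.3 = 0.0218 → 2.2%

2.2%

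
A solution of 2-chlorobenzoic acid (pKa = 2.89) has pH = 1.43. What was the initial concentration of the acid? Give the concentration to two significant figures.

C₀ = 1.1 M

[H+] = 10^(-1.43) = 3.72 × 10^-2 M = x
Ka = 10^(−2.89) = 1.29 × 10^-3
Ka = x²/(C₀ − x) ⇒ C₀ = x + x²/Ka
C₀ = 3.72 × 10^-2 + (3.72 × 10^-2)²/(1.29 × 10^-3) = 1.11 M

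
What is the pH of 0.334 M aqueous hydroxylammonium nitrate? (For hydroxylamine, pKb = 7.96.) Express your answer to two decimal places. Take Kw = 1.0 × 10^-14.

NH3OH+ is the conjugate acid of the weak base NH2OH.
Kb = 10^(−7.96) = 1.10 × 10^-8
Ka = Kw/Kb = 1.0×10^-14 / 1.10 × 10^-8 = 9.09 × 10^-7
From the ICE table, Ka = [H+]²/(0.334 − [H+]) = 9.09 × 10^-7.
Assume [H+] ≪ 0.334: [H+] ≈ √(9.09 × 10^-7 × 0.334) = 5.51 × 10^-4 M
Check: 0.16% ionized — well under 5%, approximation valid.
pH = −log(5.51 × 10^-4) = 3.26

pH = 3.26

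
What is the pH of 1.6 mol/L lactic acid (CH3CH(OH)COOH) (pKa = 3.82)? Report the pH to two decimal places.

CH3CH(OH)COOH ⇌ CH3CH(OH)COO- + H+
Ka = 10^(−3.82) = 1.51 × 10^-4
Ka = x²/(1.6 − x) = 1.51 × 10^-4
Assume x ≪ 1.6: x ≈ √(1.51 × 10^-4 × 1.6) = 1.55 × 10^-2 M
Check: 0.97% ionized — well under 5%, approximation valid.
pH = −log(1.55 × 10^-2) = 1.81

pH = 1.81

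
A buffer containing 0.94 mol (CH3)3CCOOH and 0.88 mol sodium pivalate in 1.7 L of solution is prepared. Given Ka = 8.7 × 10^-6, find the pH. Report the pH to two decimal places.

pKa = −log(8.7 × 10^-6) = 5.060
Using pH = pKa + log([base]/[acid]) with [base]/[acid] = 0.88/0.94:
pH = 5.060 + (-0.029) = 5.03

pH = 5.03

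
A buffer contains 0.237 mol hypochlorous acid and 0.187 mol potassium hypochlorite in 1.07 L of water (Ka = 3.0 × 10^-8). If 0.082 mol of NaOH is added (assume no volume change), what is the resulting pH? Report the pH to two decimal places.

After neutralization: n(HOCl) = 0.155 mol, n(OCl-) = 0.269 mol.
pKa = −log(3.0 × 10^-8) = 7.523
pH = pKa + log(n_OCl-/n_HOCl) = 7.523 + log(0.269/0.155) = 7.523 + (+0.239)

pH = 7.76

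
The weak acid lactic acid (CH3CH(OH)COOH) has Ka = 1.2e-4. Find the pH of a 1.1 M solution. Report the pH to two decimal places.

CH3CH(OH)COOH ⇌ CH3CH(OH)COO- + H+
From the ICE table, Ka = x²/(1.1 − x) = 1.2 × 10^-4.
Neglecting x in the denominator: x = √(1.2 × 10^-4 × 1.1) = 1.15 × 10^-2 M
(x/C₀ = 1% < 5%, so the approximation holds.)
pH = −log[H+] = −log(1.15 × 10^-2) = 1.94

pH = 1.94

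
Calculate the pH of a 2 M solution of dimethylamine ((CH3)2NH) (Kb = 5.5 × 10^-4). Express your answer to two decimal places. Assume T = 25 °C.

pH = 12.52

(CH3)2NH + H2O ⇌ (CH3)2NH2+ + OH-
Kb = x²/(2 − x) = 5.5 × 10^-4
Since Kb ≪ C₀, x ≈ √(Kb·C₀) = 3.32 × 10^-2 M.
pOH = −log(3.32 × 10^-2) = 1.48; pH = 14.00 − 1.48 = 12.52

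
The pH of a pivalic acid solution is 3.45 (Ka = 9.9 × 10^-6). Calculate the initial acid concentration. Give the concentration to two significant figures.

C₀ = 1.3 × 10^-2 M

[H+] = 10^(-3.45) = 3.55 × 10^-4 M = x
Ka = x²/(C₀ − x) ⇒ C₀ = x + x²/Ka
C₀ = 3.55 × 10^-4 + (3.55 × 10^-4)²/(9.9 × 10^-6) = 1.31 × 10^-2 M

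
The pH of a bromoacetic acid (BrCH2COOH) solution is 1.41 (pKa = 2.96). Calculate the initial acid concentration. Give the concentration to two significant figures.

C₀ = 1.4 M

[H+] = 10^(-1.41) = 3.89 × 10^-2 M = x
Ka = 10^(−2.96) = 1.10 × 10^-3
Ka = x²/(C₀ − x) ⇒ C₀ = x + x²/Ka
C₀ = 3.89 × 10^-2 + (3.89 × 10^-2)²/(1.10 × 10^-3) = 1.41 M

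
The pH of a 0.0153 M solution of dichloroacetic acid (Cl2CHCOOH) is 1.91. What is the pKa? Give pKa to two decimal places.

pKa = 1.30

[H+] = 10^(-1.91) = 1.23 × 10^-2 M
At equilibrium [HA] = 0.0153 − 1.23 × 10^-2 = 3.00 × 10^-3 M
Ka = [H+][A-]/[HA] = (1.23 × 10^-2)² / 3.00 × 10^-3 = 5.04 × 10^-2
pKa = -log(5.04 × 10^-2) = 1.30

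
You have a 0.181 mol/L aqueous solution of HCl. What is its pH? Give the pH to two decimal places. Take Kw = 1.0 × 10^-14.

pH = 0.74

HCl is a strong acid and dissociates completely, so [H+] = 0.181 M.
pH = -log(0.181) = 0.74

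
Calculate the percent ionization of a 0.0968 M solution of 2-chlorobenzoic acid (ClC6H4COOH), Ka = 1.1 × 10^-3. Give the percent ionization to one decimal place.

ClC6H4COOH ⇌ ClC6H4COO- + H+; let x = [H+] at equilibrium.
Solve x² + 0.0011x − 0.000106 = 0 → x = 9.78 × 10^-3 M
Fraction ionized = 9.78 × 10^-3 / 0.0968 = 0.1010 → 10.1%

10.1%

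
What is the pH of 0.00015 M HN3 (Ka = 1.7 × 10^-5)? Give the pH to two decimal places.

HN3 ⇌ N3- + H+
Let x = [H+] at equilibrium. Ka = x²/(0.00015 − x).
Here C₀/Ka ≈ 8.82, so the small-x approximation fails. Use the quadratic:
x = [−1.7e-05 + √(1.7e-05² + 1.02e-08)]/2 = 4.27 × 10^-5 M
pH = −log[H+] = −log(4.27 × 10^-5) = 4.37

pH = 4.37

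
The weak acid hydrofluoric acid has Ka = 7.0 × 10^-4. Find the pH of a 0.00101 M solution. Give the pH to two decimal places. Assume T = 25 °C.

HF ⇌ F- + H+
Ka = x²/(0.00101 − x) = 7.0 × 10^-4
Here C₀/Ka ≈ 1.44, so the small-x approximation fails. Use the quadratic:
x = [−0.0007 + √(0.0007² + 2.83e-06)]/2 = 5.61 × 10^-4 M
pH = −log(5.61 × 10^-4) = 3.25

pH = 3.25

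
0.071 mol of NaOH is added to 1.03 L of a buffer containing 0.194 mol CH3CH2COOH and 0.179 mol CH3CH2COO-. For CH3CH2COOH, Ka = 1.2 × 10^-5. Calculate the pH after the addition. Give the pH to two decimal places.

pH = 5.23

OH- converts CH3CH2COOH to CH3CH2COO-: CH3CH2COOH → 0.123 mol, CH3CH2COO- → 0.25 mol.
pKa = −log(1.2 × 10^-5) = 4.921
pH = pKa + log(n_CH3CH2COO-/n_CH3CH2COOH) = 4.921 + log(0.25/0.123) = 4.921 + (+0.308)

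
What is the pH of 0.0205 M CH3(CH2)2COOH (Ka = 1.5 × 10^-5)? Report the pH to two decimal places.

pH = 3.26

CH3(CH2)2COOH ⇌ CH3(CH2)2COO- + H+
Ka = x²/(0.0205 − x) = 1.5 × 10^-5
Assume x ≪ 0.0205: x ≈ √(1.5 × 10^-5 × 0.0205) = 5.55 × 10^-4 M
pH = −log[H+] = −log(5.55 × 10^-4) = 3.26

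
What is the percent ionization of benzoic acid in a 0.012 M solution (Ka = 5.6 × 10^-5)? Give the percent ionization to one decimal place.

6.6%

C6H5COOH ⇌ C6H5COO- + H+; let x = [H+] at equilibrium.
Ka = x²/(C₀ − x); solving the quadratic gives x = 7.92 × 10^-4 M.
Fraction ionized = 7.92 × 10^-4 / 0.012 = 0.0660 → 6.6%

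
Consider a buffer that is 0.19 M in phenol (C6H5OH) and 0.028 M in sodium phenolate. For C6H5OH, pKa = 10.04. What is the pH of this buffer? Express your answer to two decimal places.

Using pH = pKa + log([base]/[acid]) with [base]/[acid] = 0.028/0.19:
pH = 10.04 + (-0.832) = 9.21

pH = 9.21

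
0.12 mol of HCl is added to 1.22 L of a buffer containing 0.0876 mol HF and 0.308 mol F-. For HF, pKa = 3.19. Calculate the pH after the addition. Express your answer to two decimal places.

pH = 3.15

Added H+ converts F- to HF: HF → 0.208 mol, F- → 0.188 mol.
Henderson–Hasselbalch with mole ratio 0.188/0.208: pH = 3.19 + (-0.044)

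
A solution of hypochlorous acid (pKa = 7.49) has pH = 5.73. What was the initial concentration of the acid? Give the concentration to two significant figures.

[H+] = 10^(-5.73) = 1.86 × 10^-6 M = x
Ka = 10^(−7.49) = 3.24 × 10^-8
Ka = x²/(C₀ − x) ⇒ C₀ = x + x²/Ka
C₀ = 1.86 × 10^-6 + (1.86 × 10^-6)²/(3.24 × 10^-8) = 1.09 × 10^-4 M

C₀ = 1.1 × 10^-4 M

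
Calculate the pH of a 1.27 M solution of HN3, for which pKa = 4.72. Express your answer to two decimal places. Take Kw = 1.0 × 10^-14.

HN3 ⇌ N3- + H+
Ka = 10^(−4.72) = 1.91 × 10^-5
Let x = [H+] at equilibrium. Ka = x²/(1.27 − x).
Since Ka ≪ C₀, x ≈ √(Ka·C₀) = 4.93 × 10^-3 M.
pH = −log[H+] = −log(4.93 × 10^-3) = 2.31

pH = 2.31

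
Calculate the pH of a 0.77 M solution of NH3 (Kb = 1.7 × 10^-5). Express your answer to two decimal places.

NH3 + H2O ⇌ NH4+ + OH-
From the ICE table, Kb = [OH-]²/(0.77 − [OH-]) = 1.7 × 10^-5.
Since Kb ≪ C₀, [OH-] ≈ √(Kb·C₀) = 3.62 × 10^-3 M.
Check: 0.47% ionized — well under 5%, approximation valid.
pOH = 2.44, so pH = 14.00 − pOH = 11.56

pH = 11.56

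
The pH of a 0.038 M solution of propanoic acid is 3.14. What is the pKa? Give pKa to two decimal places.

pKa = 4.85

[H+] = 10^(-3.14) = 7.24 × 10^-4 M
At equilibrium [HA] = 0.038 − 7.24 × 10^-4 = 3.73 × 10^-2 M
Ka = [H+][A-]/[HA] = (7.24 × 10^-4)² / 3.73 × 10^-2 = 1.41 × 10^-5
pKa = -log(1.41 × 10^-5) = 4.85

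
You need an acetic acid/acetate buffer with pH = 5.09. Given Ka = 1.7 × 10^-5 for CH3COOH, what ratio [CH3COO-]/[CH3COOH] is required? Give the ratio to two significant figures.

ratio = 2.1

pKa = -log(1.7 × 10^-5) = 4.770
pH = pKa + log(r) ⇒ log(r) = 5.09 − 4.770 = +0.320
r = [CH3COO-]/[CH3COOH] = 10^(+0.320) = 2.09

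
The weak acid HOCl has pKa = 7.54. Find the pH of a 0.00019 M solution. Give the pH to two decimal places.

pH = 5.63

HOCl ⇌ OCl- + H+
Ka = 10^(−7.54) = 2.88 × 10^-8
From the ICE table, Ka = x²/(0.00019 − x) = 2.88 × 10^-8.
Neglecting x in the denominator: x = √(2.88 × 10^-8 × 0.00019) = 2.34 × 10^-6 M
Check: 1.2% ionized — well under 5%, approximation valid.
pH = −log(2.34 × 10^-6) = 5.63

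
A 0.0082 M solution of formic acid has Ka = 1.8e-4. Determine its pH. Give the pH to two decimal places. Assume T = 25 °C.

pH = 2.95

HCOOH ⇌ HCOO- + H+
From the ICE table, Ka = x²/(0.0082 − x) = 1.8 × 10^-4.
x is not negligible relative to C₀; solve x² + 0.00018·x − 1.48e-06 = 0.
x = [−0.00018 + √(0.00018² + 5.9e-06)]/2 = 1.13 × 10^-3 M
pH = −log(1.13 × 10^-3) = 2.95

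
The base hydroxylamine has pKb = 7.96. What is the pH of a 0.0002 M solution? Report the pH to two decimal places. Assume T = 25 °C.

NH2OH + H2O ⇌ NH3OH+ + OH-
Kb = 10^(−7.96) = 1.10 × 10^-8
Let x = [OH-] at equilibrium. Kb = x²/(0.0002 − x).
Neglecting x in the denominator: x = √(1.10 × 10^-8 × 0.0002) = 1.48 × 10^-6 M
(x/C₀ = 0.74% < 5%, so the approximation holds.)
pOH = −log(1.48 × 10^-6) = 5.83; pH = 14.00 − 5.83 = 8.17

pH = 8.17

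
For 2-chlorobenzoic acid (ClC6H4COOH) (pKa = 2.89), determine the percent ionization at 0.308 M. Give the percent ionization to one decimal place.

ClC6H4COOH ⇌ ClC6H4COO- + H+; let x = [H+] at equilibrium.
Ka = 10^(−2.89) = 1.29 × 10^-3
Ka = x²/(C₀ − x); solving the quadratic gives x = 1.93 × 10^-2 M.
% ionization = x/C₀ × 100% = 1.93 × 10^-2/0.308 × 100% = 6.3%

6.3%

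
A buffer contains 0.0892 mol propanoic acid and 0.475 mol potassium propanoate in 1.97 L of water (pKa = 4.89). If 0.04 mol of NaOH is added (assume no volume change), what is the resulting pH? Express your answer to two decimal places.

OH- converts CH3CH2COOH to CH3CH2COO-: CH3CH2COOH → 0.0492 mol, CH3CH2COO- → 0.515 mol.
pH = pKa + log(n_CH3CH2COO-/n_CH3CH2COOH) = 4.89 + log(0.515/0.0492) = 4.89 + (+1.020)

pH = 5.91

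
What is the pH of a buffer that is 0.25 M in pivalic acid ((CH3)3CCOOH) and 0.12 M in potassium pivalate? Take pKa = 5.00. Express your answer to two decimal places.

pH = 4.68

Henderson–Hasselbalch: pH = pKa + log([(CH3)3CCOO-]/[(CH3)3CCOOH]) = 5.00 + log(0.12/0.25)
pH = 5.00 + (-0.319) = 4.68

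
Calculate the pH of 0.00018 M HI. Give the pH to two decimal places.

HI is a strong acid and dissociates completely, so [H+] = 0.00018 M.
pH = -log(0.00018) = 3.74

pH = 3.74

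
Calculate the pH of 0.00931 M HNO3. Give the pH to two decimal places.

pH = 2.03

HNO3 is a strong acid and dissociates completely, so [H+] = 0.00931 M.
pH = -log(0.00931) = 2.03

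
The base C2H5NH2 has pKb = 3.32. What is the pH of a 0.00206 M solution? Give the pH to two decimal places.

C2H5NH2 + H2O ⇌ C2H5NH3+ + OH-
Kb = 10^(−3.32) = 4.79 × 10^-4
Kb = [OH-]²/(0.00206 − [OH-]) = 4.79 × 10^-4
Here C₀/Kb ≈ 4.3, so the small-[OH-] approximation fails. Use the quadratic:
[OH-] = (−Kb + √(Kb² + 4·Kb·C₀))/2 = 7.82 × 10^-4 M
pOH = 3.11, so pH = 14.00 − pOH = 10.89

pH = 10.89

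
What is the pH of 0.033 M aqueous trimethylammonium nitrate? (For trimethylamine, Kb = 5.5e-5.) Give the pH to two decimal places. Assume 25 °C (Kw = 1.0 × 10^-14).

(CH3)3NH+ is the conjugate acid of the weak base (CH3)3N.
Ka = Kw/Kb = 1.0×10^-14 / 5.5 × 10^-5 = 1.82 × 10^-10
Ka = [H+]²/(0.033 − [H+]) = 1.82 × 10^-10
Assume [H+] ≪ 0.033: [H+] ≈ √(1.82 × 10^-10 × 0.033) = 2.45 × 10^-6 M
([H+]/C₀ = 0.0074% < 5%, so the approximation holds.)
pH = −log(2.45 × 10^-6) = 5.61

pH = 5.61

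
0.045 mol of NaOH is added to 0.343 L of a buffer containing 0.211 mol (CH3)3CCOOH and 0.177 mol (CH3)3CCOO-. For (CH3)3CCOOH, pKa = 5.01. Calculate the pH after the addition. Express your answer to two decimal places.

After neutralization: n((CH3)3CCOOH) = 0.166 mol, n((CH3)3CCOO-) = 0.222 mol.
Henderson–Hasselbalch with mole ratio 0.222/0.166: pH = 5.01 + (+0.126)

pH = 5.14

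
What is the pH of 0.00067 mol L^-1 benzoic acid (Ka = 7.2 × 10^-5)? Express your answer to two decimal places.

C6H5COOH ⇌ C6H5COO- + H+
From the ICE table, Ka = [H+]²/(0.00067 − [H+]) = 7.2 × 10^-5.
The 5% rule fails; solving [H+]² + Ka·[H+] − Ka·C₀ = 0 exactly:
[H+] = [−7.2e-05 + √(7.2e-05² + 1.93e-07)]/2 = 1.87 × 10^-4 M
pH = −log[H+] = −log(1.87 × 10^-4) = 3.73

pH = 3.73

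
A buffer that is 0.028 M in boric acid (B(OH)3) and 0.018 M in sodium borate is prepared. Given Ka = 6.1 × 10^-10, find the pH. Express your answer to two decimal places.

pKa = −log(6.1 × 10^-10) = 9.215
pH = pKa + log([A⁻]/[HA]) = 9.215 + log(0.018/0.028)
pH = 9.215 + (-0.192) = 9.02

pH = 9.02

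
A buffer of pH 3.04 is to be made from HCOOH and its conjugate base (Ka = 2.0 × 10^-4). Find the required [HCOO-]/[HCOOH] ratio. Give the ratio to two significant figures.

pKa = -log(2.0 × 10^-4) = 3.699
pH = pKa + log(r) ⇒ log(r) = 3.04 − 3.699 = -0.659
r = [HCOO-]/[HCOOH] = 10^(-0.659) = 0.219

ratio = 0.22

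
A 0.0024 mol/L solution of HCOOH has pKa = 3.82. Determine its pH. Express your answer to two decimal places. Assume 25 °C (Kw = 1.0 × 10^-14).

pH = 3.27

HCOOH ⇌ HCOO- + H+
Ka = 10^(−3.82) = 1.51 × 10^-4
From the ICE table, Ka = x²/(0.0024 − x) = 1.51 × 10^-4.
Here C₀/Ka ≈ 15.9, so the small-x approximation fails. Use the quadratic:
x = [−0.000151 + √(0.000151² + 1.45e-06)]/2 = 5.31 × 10^-4 M
pH = −log[H+] = −log(5.31 × 10^-4) = 3.27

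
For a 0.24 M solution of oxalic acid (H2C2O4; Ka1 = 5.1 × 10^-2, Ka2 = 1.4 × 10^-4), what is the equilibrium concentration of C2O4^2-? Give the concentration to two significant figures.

1.4 × 10^-4 M

First ionization gives [H+] ≈ [HC2O4-] = 8.80 × 10^-2 M.
Second step: Ka2 = [H+][C2O4^2-]/[HC2O4-] ≈ [C2O4^2-] (since [H+] ≈ [HC2O4-]).
So [C2O4^2-] ≈ Ka2.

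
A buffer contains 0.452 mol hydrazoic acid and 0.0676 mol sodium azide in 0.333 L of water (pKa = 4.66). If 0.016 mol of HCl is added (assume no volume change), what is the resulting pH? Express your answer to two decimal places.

Added H+ converts N3- to HN3: HN3 → 0.468 mol, N3- → 0.0516 mol.
pH = pKa + log([A⁻]/[HA]) = 4.66 + log(0.0516/0.468) = 4.66 -0.958

pH = 3.70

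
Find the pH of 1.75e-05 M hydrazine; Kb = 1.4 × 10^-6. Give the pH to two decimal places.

N2H4 + H2O ⇌ N2H5+ + OH-
Let x = [OH-] at equilibrium. Kb = x²/(1.75e-05 − x).
The 5% rule fails; solving x² + Kb·x − Kb·C₀ = 0 exactly:
x = [−1.4e-06 + √(1.4e-06² + 9.8e-11)]/2 = 4.30 × 10^-6 M
pOH = 5.37, so pH = 14.00 − pOH = 8.63

pH = 8.63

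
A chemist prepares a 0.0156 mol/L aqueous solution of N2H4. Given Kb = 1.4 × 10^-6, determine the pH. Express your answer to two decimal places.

N2H4 + H2O ⇌ N2H5+ + OH-
From the ICE table, Kb = x²/(0.0156 − x) = 1.4 × 10^-6.
Since Kb ≪ C₀, x ≈ √(Kb·C₀) = 1.48 × 10^-4 M.
pOH = 3.83, so pH = 14.00 − pOH = 10.17

pH = 10.17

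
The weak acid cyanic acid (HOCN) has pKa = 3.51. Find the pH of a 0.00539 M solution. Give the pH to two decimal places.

HOCN ⇌ OCN- + H+
Ka = 10^(−3.51) = 3.09 × 10^-4
Let x = [H+] at equilibrium. Ka = x²/(0.00539 − x).
x is not negligible relative to C₀; solve x² + 0.000309·x − 1.67e-06 = 0.
x = [−0.000309 + √(0.000309² + 6.66e-06)]/2 = 1.15 × 10^-3 M
pH = −log(1.15 × 10^-3) = 2.94

pH = 2.94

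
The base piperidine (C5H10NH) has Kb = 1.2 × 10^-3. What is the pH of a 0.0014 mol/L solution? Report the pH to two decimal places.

C5H10NH + H2O ⇌ C5H10NH2+ + OH-
Let x = [OH-] at equilibrium. Kb = x²/(0.0014 − x).
Here C₀/Kb ≈ 1.17, so the small-x approximation fails. Use the quadratic:
x = (−Kb + √(Kb² + 4·Kb·C₀))/2 = 8.28 × 10^-4 M
pOH = −log(8.28 × 10^-4) = 3.08; pH = 14.00 − 3.08 = 10.92

pH = 10.92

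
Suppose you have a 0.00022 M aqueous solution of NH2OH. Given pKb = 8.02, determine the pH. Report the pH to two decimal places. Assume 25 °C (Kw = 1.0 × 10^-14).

NH2OH + H2O ⇌ NH3OH+ + OH-
Kb = 10^(−8.02) = 9.55 × 10^-9
Kb = x²/(0.00022 − x) = 9.55 × 10^-9
Neglecting x in the denominator: x = √(9.55 × 10^-9 × 0.00022) = 1.45 × 10^-6 M
pOH = −log(1.45 × 10^-6) = 5.84; pH = 14.00 − 5.84 = 8.16

pH = 8.16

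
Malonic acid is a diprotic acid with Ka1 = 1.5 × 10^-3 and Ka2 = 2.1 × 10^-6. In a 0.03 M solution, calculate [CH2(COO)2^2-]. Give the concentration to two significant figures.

First ionization gives [H+] ≈ [CH2(COOH)COO-] = 6.00 × 10^-3 M.
Second step: Ka2 = [H+][CH2(COO)2^2-]/[CH2(COOH)COO-] ≈ [CH2(COO)2^2-] (since [H+] ≈ [CH2(COOH)COO-]).
So [CH2(COO)2^2-] ≈ Ka2.

2.1 × 10^-6 M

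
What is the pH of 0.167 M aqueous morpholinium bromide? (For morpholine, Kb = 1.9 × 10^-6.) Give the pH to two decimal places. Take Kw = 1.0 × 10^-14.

pH = 4.53

C4H8ONH2+ is the conjugate acid of the weak base C4H8ONH.
Ka = Kw/Kb = 1.0×10^-14 / 1.9 × 10^-6 = 5.26 × 10^-9
Ka = [H+]²/(0.167 − [H+]) = 5.26 × 10^-9
Since Ka ≪ C₀, [H+] ≈ √(Ka·C₀) = 2.96 × 10^-5 M.
Check: 0.018% ionized — well under 5%, approximation valid.
pH = −log(2.96 × 10^-5) = 4.53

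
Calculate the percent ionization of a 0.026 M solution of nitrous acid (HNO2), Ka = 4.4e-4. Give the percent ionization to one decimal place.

12.2%

HNO2 ⇌ NO2- + H+; let x = [H+] at equilibrium.
Ka = x²/(C₀ − x); solving the quadratic gives x = 3.17 × 10^-3 M.
Fraction ionized = 3.17 × 10^-3 / 0.026 = 0.1219 → 12.2%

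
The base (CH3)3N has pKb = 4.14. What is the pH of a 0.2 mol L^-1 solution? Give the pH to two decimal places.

(CH3)3N + H2O ⇌ (CH3)3NH+ + OH-
Kb = 10^(−4.14) = 7.24 × 10^-5
Let x = [OH-] at equilibrium. Kb = x²/(0.2 − x).
Since Kb ≪ C₀, x ≈ √(Kb·C₀) = 3.81 × 10^-3 M.
(x/C₀ = 1.9% < 5%, so the approximation holds.)
pOH = −log(3.81 × 10^-3) = 2.42; pH = 14.00 − 2.42 = 11.58

pH = 11.58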